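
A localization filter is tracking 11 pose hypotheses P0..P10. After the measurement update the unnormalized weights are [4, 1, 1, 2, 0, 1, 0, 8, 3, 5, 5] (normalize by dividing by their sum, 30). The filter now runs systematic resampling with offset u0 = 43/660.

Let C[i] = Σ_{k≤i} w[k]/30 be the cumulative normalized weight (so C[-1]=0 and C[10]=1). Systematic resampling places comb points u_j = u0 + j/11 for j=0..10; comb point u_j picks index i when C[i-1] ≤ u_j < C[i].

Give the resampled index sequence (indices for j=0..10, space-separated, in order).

C = [2/15, 1/6, 1/5, 4/15, 4/15, 3/10, 3/10, 17/30, 2/3, 5/6, 1]
j=0: u_0=43/660 ∈ [0, 2/15) → index 0
j=1: u_1=103/660 ∈ [2/15, 1/6) → index 1
j=2: u_2=163/660 ∈ [1/5, 4/15) → index 3
j=3: u_3=223/660 ∈ [3/10, 17/30) → index 7
j=4: u_4=283/660 ∈ [3/10, 17/30) → index 7
j=5: u_5=343/660 ∈ [3/10, 17/30) → index 7
j=6: u_6=403/660 ∈ [17/30, 2/3) → index 8
j=7: u_7=463/660 ∈ [2/3, 5/6) → index 9
j=8: u_8=523/660 ∈ [2/3, 5/6) → index 9
j=9: u_9=53/60 ∈ [5/6, 1) → index 10
j=10: u_10=643/660 ∈ [5/6, 1) → index 10

0 1 3 7 7 7 8 9 9 10 10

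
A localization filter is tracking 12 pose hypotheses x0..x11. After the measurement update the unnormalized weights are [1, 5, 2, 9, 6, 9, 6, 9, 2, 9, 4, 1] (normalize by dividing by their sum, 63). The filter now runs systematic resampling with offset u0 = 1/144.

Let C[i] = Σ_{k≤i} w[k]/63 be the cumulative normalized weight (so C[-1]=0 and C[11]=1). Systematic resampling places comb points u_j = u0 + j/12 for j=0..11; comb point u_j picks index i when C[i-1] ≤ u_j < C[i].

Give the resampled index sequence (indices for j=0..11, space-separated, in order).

C = [1/63, 2/21, 8/63, 17/63, 23/63, 32/63, 38/63, 47/63, 7/9, 58/63, 62/63, 1]
j=0: u_0=1/144 ∈ [0, 1/63) → index 0
j=1: u_1=13/144 ∈ [1/63, 2/21) → index 1
j=2: u_2=25/144 ∈ [8/63, 17/63) → index 3
j=3: u_3=37/144 ∈ [8/63, 17/63) → index 3
j=4: u_4=49/144 ∈ [17/63, 23/63) → index 4
j=5: u_5=61/144 ∈ [23/63, 32/63) → index 5
j=6: u_6=73/144 ∈ [23/63, 32/63) → index 5
j=7: u_7=85/144 ∈ [32/63, 38/63) → index 6
j=8: u_8=97/144 ∈ [38/63, 47/63) → index 7
j=9: u_9=109/144 ∈ [47/63, 7/9) → index 8
j=10: u_10=121/144 ∈ [7/9, 58/63) → index 9
j=11: u_11=133/144 ∈ [58/63, 62/63) → index 10

0 1 3 3 4 5 5 6 7 8 9 10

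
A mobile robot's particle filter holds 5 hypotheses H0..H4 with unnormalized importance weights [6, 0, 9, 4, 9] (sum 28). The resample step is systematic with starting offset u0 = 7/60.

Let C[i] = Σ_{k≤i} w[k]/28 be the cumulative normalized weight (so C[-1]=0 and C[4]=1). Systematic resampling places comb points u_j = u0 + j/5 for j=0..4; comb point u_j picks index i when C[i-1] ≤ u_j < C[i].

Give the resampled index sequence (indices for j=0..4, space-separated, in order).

0 2 2 4 4

C = [3/14, 3/14, 15/28, 19/28, 1]
j=0: u_0=7/60 ∈ [0, 3/14) → index 0
j=1: u_1=19/60 ∈ [3/14, 15/28) → index 2
j=2: u_2=31/60 ∈ [3/14, 15/28) → index 2
j=3: u_3=43/60 ∈ [19/28, 1) → index 4
j=4: u_4=11/12 ∈ [19/28, 1) → index 4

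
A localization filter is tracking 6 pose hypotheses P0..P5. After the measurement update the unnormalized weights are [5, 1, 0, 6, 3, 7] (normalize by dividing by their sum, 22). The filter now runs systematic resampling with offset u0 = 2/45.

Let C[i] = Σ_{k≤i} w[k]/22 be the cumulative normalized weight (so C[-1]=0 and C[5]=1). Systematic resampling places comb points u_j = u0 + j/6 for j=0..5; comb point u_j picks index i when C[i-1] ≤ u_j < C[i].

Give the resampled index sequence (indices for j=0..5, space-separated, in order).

0 0 3 3 5 5

C = [5/22, 3/11, 3/11, 6/11, 15/22, 1]
j=0: u_0=2/45 ∈ [0, 5/22) → index 0
j=1: u_1=19/90 ∈ [0, 5/22) → index 0
j=2: u_2=17/45 ∈ [3/11, 6/11) → index 3
j=3: u_3=49/90 ∈ [3/11, 6/11) → index 3
j=4: u_4=32/45 ∈ [15/22, 1) → index 5
j=5: u_5=79/90 ∈ [15/22, 1) → index 5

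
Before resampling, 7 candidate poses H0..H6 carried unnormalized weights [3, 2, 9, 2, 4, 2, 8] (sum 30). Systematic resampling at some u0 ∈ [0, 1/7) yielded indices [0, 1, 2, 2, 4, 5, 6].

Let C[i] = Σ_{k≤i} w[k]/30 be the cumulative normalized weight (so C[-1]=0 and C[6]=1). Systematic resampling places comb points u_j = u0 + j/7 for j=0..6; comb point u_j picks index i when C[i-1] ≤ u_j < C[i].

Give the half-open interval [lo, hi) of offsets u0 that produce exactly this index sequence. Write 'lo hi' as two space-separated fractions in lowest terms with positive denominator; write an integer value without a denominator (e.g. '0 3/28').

C = [1/10, 1/6, 7/15, 8/15, 2/3, 11/15, 1]
j=0 picked index 0: u0 ∈ [0, 1/10)
j=1 picked index 1: u0 ∈ [-3/70, 1/42)
j=2 picked index 2: u0 ∈ [-5/42, 19/105)
j=3 picked index 2: u0 ∈ [-11/42, 4/105)
j=4 picked index 4: u0 ∈ [-4/105, 2/21)
j=5 picked index 5: u0 ∈ [-1/21, 2/105)
j=6 picked index 6: u0 ∈ [-13/105, 1/7)
intersection: [0, 2/105)

0 2/105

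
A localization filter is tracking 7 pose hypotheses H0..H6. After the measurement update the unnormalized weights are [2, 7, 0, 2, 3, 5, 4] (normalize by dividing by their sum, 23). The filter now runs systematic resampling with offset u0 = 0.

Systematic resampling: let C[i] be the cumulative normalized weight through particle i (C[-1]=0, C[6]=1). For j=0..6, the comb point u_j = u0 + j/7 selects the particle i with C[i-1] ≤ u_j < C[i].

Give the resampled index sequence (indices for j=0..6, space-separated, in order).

0 1 1 3 4 5 6

C = [2/23, 9/23, 9/23, 11/23, 14/23, 19/23, 1]
j=0: u_0=0 ∈ [0, 2/23) → index 0
j=1: u_1=1/7 ∈ [2/23, 9/23) → index 1
j=2: u_2=2/7 ∈ [2/23, 9/23) → index 1
j=3: u_3=3/7 ∈ [9/23, 11/23) → index 3
j=4: u_4=4/7 ∈ [11/23, 14/23) → index 4
j=5: u_5=5/7 ∈ [14/23, 19/23) → index 5
j=6: u_6=6/7 ∈ [19/23, 1) → index 6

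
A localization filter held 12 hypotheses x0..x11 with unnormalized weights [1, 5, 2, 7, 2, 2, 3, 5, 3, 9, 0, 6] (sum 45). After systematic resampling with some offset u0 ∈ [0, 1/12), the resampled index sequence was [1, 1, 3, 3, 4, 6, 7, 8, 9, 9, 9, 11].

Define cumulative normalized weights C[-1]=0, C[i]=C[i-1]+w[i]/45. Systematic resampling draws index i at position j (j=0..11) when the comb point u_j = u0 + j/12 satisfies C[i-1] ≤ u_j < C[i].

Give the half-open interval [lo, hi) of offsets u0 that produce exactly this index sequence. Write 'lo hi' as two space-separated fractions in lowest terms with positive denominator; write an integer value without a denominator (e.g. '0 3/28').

1/45 1/30

C = [1/45, 2/15, 8/45, 1/3, 17/45, 19/45, 22/45, 3/5, 2/3, 13/15, 13/15, 1]
j=0 picked index 1: u0 ∈ [1/45, 2/15)
j=1 picked index 1: u0 ∈ [-11/180, 1/20)
j=2 picked index 3: u0 ∈ [1/90, 1/6)
j=3 picked index 3: u0 ∈ [-13/180, 1/12)
j=4 picked index 4: u0 ∈ [0, 2/45)
j=5 picked index 6: u0 ∈ [1/180, 13/180)
j=6 picked index 7: u0 ∈ [-1/90, 1/10)
j=7 picked index 8: u0 ∈ [1/60, 1/12)
j=8 picked index 9: u0 ∈ [0, 1/5)
j=9 picked index 9: u0 ∈ [-1/12, 7/60)
j=10 picked index 9: u0 ∈ [-1/6, 1/30)
j=11 picked index 11: u0 ∈ [-1/20, 1/12)
intersection: [1/45, 1/30)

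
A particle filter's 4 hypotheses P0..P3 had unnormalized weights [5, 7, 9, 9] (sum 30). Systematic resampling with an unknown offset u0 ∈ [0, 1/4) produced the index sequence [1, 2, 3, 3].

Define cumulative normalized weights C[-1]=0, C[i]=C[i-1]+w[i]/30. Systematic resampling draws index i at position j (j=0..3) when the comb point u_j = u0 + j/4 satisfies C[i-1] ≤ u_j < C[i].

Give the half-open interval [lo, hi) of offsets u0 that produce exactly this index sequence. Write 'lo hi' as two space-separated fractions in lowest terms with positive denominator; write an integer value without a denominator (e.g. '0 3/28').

C = [1/6, 2/5, 7/10, 1]
j=0 picked index 1: u0 ∈ [1/6, 2/5)
j=1 picked index 2: u0 ∈ [3/20, 9/20)
j=2 picked index 3: u0 ∈ [1/5, 1/2)
j=3 picked index 3: u0 ∈ [-1/20, 1/4)
intersection: [1/5, 1/4)

1/5 1/4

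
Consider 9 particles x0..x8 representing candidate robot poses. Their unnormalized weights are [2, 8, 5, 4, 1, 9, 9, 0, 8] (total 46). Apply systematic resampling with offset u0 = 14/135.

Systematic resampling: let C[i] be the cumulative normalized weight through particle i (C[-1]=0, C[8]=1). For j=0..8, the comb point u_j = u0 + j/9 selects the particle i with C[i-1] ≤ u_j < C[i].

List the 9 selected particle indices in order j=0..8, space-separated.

C = [1/23, 5/23, 15/46, 19/46, 10/23, 29/46, 19/23, 19/23, 1]
j=0: u_0=14/135 ∈ [1/23, 5/23) → index 1
j=1: u_1=29/135 ∈ [1/23, 5/23) → index 1
j=2: u_2=44/135 ∈ [5/23, 15/46) → index 2
j=3: u_3=59/135 ∈ [10/23, 29/46) → index 5
j=4: u_4=74/135 ∈ [10/23, 29/46) → index 5
j=5: u_5=89/135 ∈ [29/46, 19/23) → index 6
j=6: u_6=104/135 ∈ [29/46, 19/23) → index 6
j=7: u_7=119/135 ∈ [19/23, 1) → index 8
j=8: u_8=134/135 ∈ [19/23, 1) → index 8

1 1 2 5 5 6 6 8 8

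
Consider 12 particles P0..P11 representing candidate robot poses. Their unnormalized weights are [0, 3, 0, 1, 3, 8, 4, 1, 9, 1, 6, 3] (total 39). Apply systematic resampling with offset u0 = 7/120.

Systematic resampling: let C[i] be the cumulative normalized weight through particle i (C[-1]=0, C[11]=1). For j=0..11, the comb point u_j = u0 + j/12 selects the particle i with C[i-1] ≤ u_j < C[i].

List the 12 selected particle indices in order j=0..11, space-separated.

1 4 5 5 6 6 8 8 8 10 10 11

C = [0, 1/13, 1/13, 4/39, 7/39, 5/13, 19/39, 20/39, 29/39, 10/13, 12/13, 1]
j=0: u_0=7/120 ∈ [0, 1/13) → index 1
j=1: u_1=17/120 ∈ [4/39, 7/39) → index 4
j=2: u_2=9/40 ∈ [7/39, 5/13) → index 5
j=3: u_3=37/120 ∈ [7/39, 5/13) → index 5
j=4: u_4=47/120 ∈ [5/13, 19/39) → index 6
j=5: u_5=19/40 ∈ [5/13, 19/39) → index 6
j=6: u_6=67/120 ∈ [20/39, 29/39) → index 8
j=7: u_7=77/120 ∈ [20/39, 29/39) → index 8
j=8: u_8=29/40 ∈ [20/39, 29/39) → index 8
j=9: u_9=97/120 ∈ [10/13, 12/13) → index 10
j=10: u_10=107/120 ∈ [10/13, 12/13) → index 10
j=11: u_11=39/40 ∈ [12/13, 1) → index 11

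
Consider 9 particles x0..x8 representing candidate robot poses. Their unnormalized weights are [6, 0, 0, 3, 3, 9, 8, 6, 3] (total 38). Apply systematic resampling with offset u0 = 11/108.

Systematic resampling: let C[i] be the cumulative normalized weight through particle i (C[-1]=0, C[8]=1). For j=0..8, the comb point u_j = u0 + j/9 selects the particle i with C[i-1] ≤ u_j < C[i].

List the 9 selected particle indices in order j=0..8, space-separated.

C = [3/19, 3/19, 3/19, 9/38, 6/19, 21/38, 29/38, 35/38, 1]
j=0: u_0=11/108 ∈ [0, 3/19) → index 0
j=1: u_1=23/108 ∈ [3/19, 9/38) → index 3
j=2: u_2=35/108 ∈ [6/19, 21/38) → index 5
j=3: u_3=47/108 ∈ [6/19, 21/38) → index 5
j=4: u_4=59/108 ∈ [6/19, 21/38) → index 5
j=5: u_5=71/108 ∈ [21/38, 29/38) → index 6
j=6: u_6=83/108 ∈ [29/38, 35/38) → index 7
j=7: u_7=95/108 ∈ [29/38, 35/38) → index 7
j=8: u_8=107/108 ∈ [35/38, 1) → index 8

0 3 5 5 5 6 7 7 8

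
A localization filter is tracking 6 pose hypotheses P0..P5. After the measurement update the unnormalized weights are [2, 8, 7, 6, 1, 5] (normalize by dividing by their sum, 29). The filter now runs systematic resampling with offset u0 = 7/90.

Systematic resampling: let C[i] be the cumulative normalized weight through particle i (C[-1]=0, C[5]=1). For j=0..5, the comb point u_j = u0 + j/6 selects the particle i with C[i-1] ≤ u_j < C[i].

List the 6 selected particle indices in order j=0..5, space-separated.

1 1 2 2 3 5

C = [2/29, 10/29, 17/29, 23/29, 24/29, 1]
j=0: u_0=7/90 ∈ [2/29, 10/29) → index 1
j=1: u_1=11/45 ∈ [2/29, 10/29) → index 1
j=2: u_2=37/90 ∈ [10/29, 17/29) → index 2
j=3: u_3=26/45 ∈ [10/29, 17/29) → index 2
j=4: u_4=67/90 ∈ [17/29, 23/29) → index 3
j=5: u_5=41/45 ∈ [24/29, 1) → index 5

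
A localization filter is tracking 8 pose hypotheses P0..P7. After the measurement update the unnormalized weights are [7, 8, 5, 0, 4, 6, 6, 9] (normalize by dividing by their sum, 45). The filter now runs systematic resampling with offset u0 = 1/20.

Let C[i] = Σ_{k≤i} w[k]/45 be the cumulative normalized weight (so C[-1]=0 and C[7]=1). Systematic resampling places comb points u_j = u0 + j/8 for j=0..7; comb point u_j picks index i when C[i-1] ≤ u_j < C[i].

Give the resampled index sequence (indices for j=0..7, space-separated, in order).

C = [7/45, 1/3, 4/9, 4/9, 8/15, 2/3, 4/5, 1]
j=0: u_0=1/20 ∈ [0, 7/45) → index 0
j=1: u_1=7/40 ∈ [7/45, 1/3) → index 1
j=2: u_2=3/10 ∈ [7/45, 1/3) → index 1
j=3: u_3=17/40 ∈ [1/3, 4/9) → index 2
j=4: u_4=11/20 ∈ [8/15, 2/3) → index 5
j=5: u_5=27/40 ∈ [2/3, 4/5) → index 6
j=6: u_6=4/5 ∈ [4/5, 1) → index 7
j=7: u_7=37/40 ∈ [4/5, 1) → index 7

0 1 1 2 5 6 7 7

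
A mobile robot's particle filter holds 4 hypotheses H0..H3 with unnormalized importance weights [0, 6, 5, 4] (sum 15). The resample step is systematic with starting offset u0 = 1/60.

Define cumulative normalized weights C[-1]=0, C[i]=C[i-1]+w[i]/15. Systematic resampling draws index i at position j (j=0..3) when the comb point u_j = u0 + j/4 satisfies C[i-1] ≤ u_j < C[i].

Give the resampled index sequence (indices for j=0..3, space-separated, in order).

C = [0, 2/5, 11/15, 1]
j=0: u_0=1/60 ∈ [0, 2/5) → index 1
j=1: u_1=4/15 ∈ [0, 2/5) → index 1
j=2: u_2=31/60 ∈ [2/5, 11/15) → index 2
j=3: u_3=23/30 ∈ [11/15, 1) → index 3

1 1 2 3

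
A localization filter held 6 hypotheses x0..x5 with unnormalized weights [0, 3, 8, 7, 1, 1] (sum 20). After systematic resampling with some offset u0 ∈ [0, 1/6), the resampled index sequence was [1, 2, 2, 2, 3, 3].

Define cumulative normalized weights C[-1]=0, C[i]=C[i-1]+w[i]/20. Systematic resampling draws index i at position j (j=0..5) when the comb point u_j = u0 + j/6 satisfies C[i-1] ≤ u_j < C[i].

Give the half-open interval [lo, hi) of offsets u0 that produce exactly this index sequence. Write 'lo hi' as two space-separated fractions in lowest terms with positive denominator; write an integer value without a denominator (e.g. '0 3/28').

C = [0, 3/20, 11/20, 9/10, 19/20, 1]
j=0 picked index 1: u0 ∈ [0, 3/20)
j=1 picked index 2: u0 ∈ [-1/60, 23/60)
j=2 picked index 2: u0 ∈ [-11/60, 13/60)
j=3 picked index 2: u0 ∈ [-7/20, 1/20)
j=4 picked index 3: u0 ∈ [-7/60, 7/30)
j=5 picked index 3: u0 ∈ [-17/60, 1/15)
intersection: [0, 1/20)

0 1/20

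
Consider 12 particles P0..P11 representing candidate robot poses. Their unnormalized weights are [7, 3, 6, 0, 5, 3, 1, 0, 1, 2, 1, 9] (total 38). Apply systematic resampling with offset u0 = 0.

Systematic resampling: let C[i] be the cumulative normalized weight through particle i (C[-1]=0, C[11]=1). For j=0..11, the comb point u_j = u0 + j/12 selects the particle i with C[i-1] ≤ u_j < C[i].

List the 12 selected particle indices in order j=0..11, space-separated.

C = [7/38, 5/19, 8/19, 8/19, 21/38, 12/19, 25/38, 25/38, 13/19, 14/19, 29/38, 1]
j=0: u_0=0 ∈ [0, 7/38) → index 0
j=1: u_1=1/12 ∈ [0, 7/38) → index 0
j=2: u_2=1/6 ∈ [0, 7/38) → index 0
j=3: u_3=1/4 ∈ [7/38, 5/19) → index 1
j=4: u_4=1/3 ∈ [5/19, 8/19) → index 2
j=5: u_5=5/12 ∈ [5/19, 8/19) → index 2
j=6: u_6=1/2 ∈ [8/19, 21/38) → index 4
j=7: u_7=7/12 ∈ [21/38, 12/19) → index 5
j=8: u_8=2/3 ∈ [25/38, 13/19) → index 8
j=9: u_9=3/4 ∈ [14/19, 29/38) → index 10
j=10: u_10=5/6 ∈ [29/38, 1) → index 11
j=11: u_11=11/12 ∈ [29/38, 1) → index 11

0 0 0 1 2 2 4 5 8 10 11 11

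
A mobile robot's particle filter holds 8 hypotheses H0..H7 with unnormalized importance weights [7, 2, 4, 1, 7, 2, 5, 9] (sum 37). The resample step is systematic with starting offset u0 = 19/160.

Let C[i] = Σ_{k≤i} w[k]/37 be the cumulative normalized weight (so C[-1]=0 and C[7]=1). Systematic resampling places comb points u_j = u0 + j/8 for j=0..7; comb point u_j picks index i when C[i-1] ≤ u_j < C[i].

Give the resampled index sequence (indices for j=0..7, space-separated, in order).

0 2 3 4 5 6 7 7

C = [7/37, 9/37, 13/37, 14/37, 21/37, 23/37, 28/37, 1]
j=0: u_0=19/160 ∈ [0, 7/37) → index 0
j=1: u_1=39/160 ∈ [9/37, 13/37) → index 2
j=2: u_2=59/160 ∈ [13/37, 14/37) → index 3
j=3: u_3=79/160 ∈ [14/37, 21/37) → index 4
j=4: u_4=99/160 ∈ [21/37, 23/37) → index 5
j=5: u_5=119/160 ∈ [23/37, 28/37) → index 6
j=6: u_6=139/160 ∈ [28/37, 1) → index 7
j=7: u_7=159/160 ∈ [28/37, 1) → index 7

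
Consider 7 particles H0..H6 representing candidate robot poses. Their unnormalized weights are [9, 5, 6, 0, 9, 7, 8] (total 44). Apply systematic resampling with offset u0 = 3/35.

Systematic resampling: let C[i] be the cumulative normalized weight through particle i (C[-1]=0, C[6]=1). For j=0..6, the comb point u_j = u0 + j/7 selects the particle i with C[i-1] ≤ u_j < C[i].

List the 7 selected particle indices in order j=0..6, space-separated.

0 1 2 4 4 5 6

C = [9/44, 7/22, 5/11, 5/11, 29/44, 9/11, 1]
j=0: u_0=3/35 ∈ [0, 9/44) → index 0
j=1: u_1=8/35 ∈ [9/44, 7/22) → index 1
j=2: u_2=13/35 ∈ [7/22, 5/11) → index 2
j=3: u_3=18/35 ∈ [5/11, 29/44) → index 4
j=4: u_4=23/35 ∈ [5/11, 29/44) → index 4
j=5: u_5=4/5 ∈ [29/44, 9/11) → index 5
j=6: u_6=33/35 ∈ [9/11, 1) → index 6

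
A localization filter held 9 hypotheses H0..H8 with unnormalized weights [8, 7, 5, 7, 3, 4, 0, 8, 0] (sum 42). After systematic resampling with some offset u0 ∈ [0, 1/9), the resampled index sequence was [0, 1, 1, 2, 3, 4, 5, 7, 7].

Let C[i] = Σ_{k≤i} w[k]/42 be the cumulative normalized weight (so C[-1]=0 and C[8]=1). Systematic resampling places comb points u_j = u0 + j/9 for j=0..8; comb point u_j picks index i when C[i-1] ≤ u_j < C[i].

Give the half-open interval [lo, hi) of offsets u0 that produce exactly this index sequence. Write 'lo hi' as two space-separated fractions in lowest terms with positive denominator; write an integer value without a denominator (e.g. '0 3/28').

11/126 1/9

C = [4/21, 5/14, 10/21, 9/14, 5/7, 17/21, 17/21, 1, 1]
j=0 picked index 0: u0 ∈ [0, 4/21)
j=1 picked index 1: u0 ∈ [5/63, 31/126)
j=2 picked index 1: u0 ∈ [-2/63, 17/126)
j=3 picked index 2: u0 ∈ [1/42, 1/7)
j=4 picked index 3: u0 ∈ [2/63, 25/126)
j=5 picked index 4: u0 ∈ [11/126, 10/63)
j=6 picked index 5: u0 ∈ [1/21, 1/7)
j=7 picked index 7: u0 ∈ [2/63, 2/9)
j=8 picked index 7: u0 ∈ [-5/63, 1/9)
intersection: [11/126, 1/9)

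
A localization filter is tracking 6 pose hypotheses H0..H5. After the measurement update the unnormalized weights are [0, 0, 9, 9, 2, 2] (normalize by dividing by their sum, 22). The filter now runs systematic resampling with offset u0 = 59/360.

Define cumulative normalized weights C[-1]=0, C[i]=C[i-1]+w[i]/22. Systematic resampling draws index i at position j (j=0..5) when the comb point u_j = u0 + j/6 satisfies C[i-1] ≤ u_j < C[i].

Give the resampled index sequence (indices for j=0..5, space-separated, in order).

2 2 3 3 4 5

C = [0, 0, 9/22, 9/11, 10/11, 1]
j=0: u_0=59/360 ∈ [0, 9/22) → index 2
j=1: u_1=119/360 ∈ [0, 9/22) → index 2
j=2: u_2=179/360 ∈ [9/22, 9/11) → index 3
j=3: u_3=239/360 ∈ [9/22, 9/11) → index 3
j=4: u_4=299/360 ∈ [9/11, 10/11) → index 4
j=5: u_5=359/360 ∈ [10/11, 1) → index 5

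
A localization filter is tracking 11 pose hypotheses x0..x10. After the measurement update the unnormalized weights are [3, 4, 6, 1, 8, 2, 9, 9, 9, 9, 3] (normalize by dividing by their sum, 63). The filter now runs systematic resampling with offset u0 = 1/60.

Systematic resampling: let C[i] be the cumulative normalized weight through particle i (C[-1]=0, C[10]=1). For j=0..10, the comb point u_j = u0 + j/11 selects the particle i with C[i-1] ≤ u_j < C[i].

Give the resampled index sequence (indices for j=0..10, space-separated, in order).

C = [1/21, 1/9, 13/63, 2/9, 22/63, 8/21, 11/21, 2/3, 17/21, 20/21, 1]
j=0: u_0=1/60 ∈ [0, 1/21) → index 0
j=1: u_1=71/660 ∈ [1/21, 1/9) → index 1
j=2: u_2=131/660 ∈ [1/9, 13/63) → index 2
j=3: u_3=191/660 ∈ [2/9, 22/63) → index 4
j=4: u_4=251/660 ∈ [22/63, 8/21) → index 5
j=5: u_5=311/660 ∈ [8/21, 11/21) → index 6
j=6: u_6=371/660 ∈ [11/21, 2/3) → index 7
j=7: u_7=431/660 ∈ [11/21, 2/3) → index 7
j=8: u_8=491/660 ∈ [2/3, 17/21) → index 8
j=9: u_9=551/660 ∈ [17/21, 20/21) → index 9
j=10: u_10=611/660 ∈ [17/21, 20/21) → index 9

0 1 2 4 5 6 7 7 8 9 9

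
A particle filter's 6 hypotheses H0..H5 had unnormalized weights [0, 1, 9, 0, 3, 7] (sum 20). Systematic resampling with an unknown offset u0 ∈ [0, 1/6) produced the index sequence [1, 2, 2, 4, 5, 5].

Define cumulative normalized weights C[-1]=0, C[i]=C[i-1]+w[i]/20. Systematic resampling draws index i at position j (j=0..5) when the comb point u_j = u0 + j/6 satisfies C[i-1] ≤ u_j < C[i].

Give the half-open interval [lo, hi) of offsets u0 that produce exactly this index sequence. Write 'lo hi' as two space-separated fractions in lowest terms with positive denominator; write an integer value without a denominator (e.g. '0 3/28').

C = [0, 1/20, 1/2, 1/2, 13/20, 1]
j=0 picked index 1: u0 ∈ [0, 1/20)
j=1 picked index 2: u0 ∈ [-7/60, 1/3)
j=2 picked index 2: u0 ∈ [-17/60, 1/6)
j=3 picked index 4: u0 ∈ [0, 3/20)
j=4 picked index 5: u0 ∈ [-1/60, 1/3)
j=5 picked index 5: u0 ∈ [-11/60, 1/6)
intersection: [0, 1/20)

0 1/20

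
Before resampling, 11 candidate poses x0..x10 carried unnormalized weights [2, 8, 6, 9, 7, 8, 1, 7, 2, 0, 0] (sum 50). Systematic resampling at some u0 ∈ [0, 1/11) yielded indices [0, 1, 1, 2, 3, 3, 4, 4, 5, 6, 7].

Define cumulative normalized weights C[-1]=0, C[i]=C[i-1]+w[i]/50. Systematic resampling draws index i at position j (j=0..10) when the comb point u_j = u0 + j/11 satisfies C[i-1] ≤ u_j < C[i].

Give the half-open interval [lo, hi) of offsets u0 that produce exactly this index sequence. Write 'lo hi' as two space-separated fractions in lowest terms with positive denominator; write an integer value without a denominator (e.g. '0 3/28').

C = [1/25, 1/5, 8/25, 1/2, 16/25, 4/5, 41/50, 24/25, 1, 1, 1]
j=0 picked index 0: u0 ∈ [0, 1/25)
j=1 picked index 1: u0 ∈ [-14/275, 6/55)
j=2 picked index 1: u0 ∈ [-39/275, 1/55)
j=3 picked index 2: u0 ∈ [-4/55, 13/275)
j=4 picked index 3: u0 ∈ [-12/275, 3/22)
j=5 picked index 3: u0 ∈ [-37/275, 1/22)
j=6 picked index 4: u0 ∈ [-1/22, 26/275)
j=7 picked index 4: u0 ∈ [-3/22, 1/275)
j=8 picked index 5: u0 ∈ [-24/275, 4/55)
j=9 picked index 6: u0 ∈ [-1/55, 1/550)
j=10 picked index 7: u0 ∈ [-49/550, 14/275)
intersection: [0, 1/550)

0 1/550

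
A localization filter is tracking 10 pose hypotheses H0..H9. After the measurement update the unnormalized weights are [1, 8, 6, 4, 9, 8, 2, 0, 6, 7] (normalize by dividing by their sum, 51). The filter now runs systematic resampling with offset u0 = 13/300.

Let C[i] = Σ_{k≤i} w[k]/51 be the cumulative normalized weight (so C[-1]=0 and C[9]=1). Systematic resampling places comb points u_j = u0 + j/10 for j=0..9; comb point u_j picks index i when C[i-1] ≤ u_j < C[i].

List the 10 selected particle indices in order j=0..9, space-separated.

1 1 2 3 4 4 5 6 8 9

C = [1/51, 3/17, 5/17, 19/51, 28/51, 12/17, 38/51, 38/51, 44/51, 1]
j=0: u_0=13/300 ∈ [1/51, 3/17) → index 1
j=1: u_1=43/300 ∈ [1/51, 3/17) → index 1
j=2: u_2=73/300 ∈ [3/17, 5/17) → index 2
j=3: u_3=103/300 ∈ [5/17, 19/51) → index 3
j=4: u_4=133/300 ∈ [19/51, 28/51) → index 4
j=5: u_5=163/300 ∈ [19/51, 28/51) → index 4
j=6: u_6=193/300 ∈ [28/51, 12/17) → index 5
j=7: u_7=223/300 ∈ [12/17, 38/51) → index 6
j=8: u_8=253/300 ∈ [38/51, 44/51) → index 8
j=9: u_9=283/300 ∈ [44/51, 1) → index 9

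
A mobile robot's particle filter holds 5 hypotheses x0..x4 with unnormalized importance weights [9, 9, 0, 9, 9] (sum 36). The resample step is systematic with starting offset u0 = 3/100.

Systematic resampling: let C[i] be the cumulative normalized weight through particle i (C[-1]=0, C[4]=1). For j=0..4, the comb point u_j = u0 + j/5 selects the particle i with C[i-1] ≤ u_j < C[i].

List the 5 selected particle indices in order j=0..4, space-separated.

C = [1/4, 1/2, 1/2, 3/4, 1]
j=0: u_0=3/100 ∈ [0, 1/4) → index 0
j=1: u_1=23/100 ∈ [0, 1/4) → index 0
j=2: u_2=43/100 ∈ [1/4, 1/2) → index 1
j=3: u_3=63/100 ∈ [1/2, 3/4) → index 3
j=4: u_4=83/100 ∈ [3/4, 1) → index 4

0 0 1 3 4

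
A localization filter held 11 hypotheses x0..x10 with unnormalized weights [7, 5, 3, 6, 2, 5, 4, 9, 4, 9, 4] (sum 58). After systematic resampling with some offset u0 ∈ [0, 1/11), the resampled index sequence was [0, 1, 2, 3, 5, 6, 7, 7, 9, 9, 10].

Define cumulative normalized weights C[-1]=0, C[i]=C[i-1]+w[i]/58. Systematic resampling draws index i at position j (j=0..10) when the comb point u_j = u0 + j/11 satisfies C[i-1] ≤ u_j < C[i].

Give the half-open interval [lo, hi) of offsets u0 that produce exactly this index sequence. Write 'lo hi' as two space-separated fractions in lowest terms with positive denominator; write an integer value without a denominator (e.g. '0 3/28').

C = [7/58, 6/29, 15/58, 21/58, 23/58, 14/29, 16/29, 41/58, 45/58, 27/29, 1]
j=0 picked index 0: u0 ∈ [0, 7/58)
j=1 picked index 1: u0 ∈ [19/638, 37/319)
j=2 picked index 2: u0 ∈ [8/319, 49/638)
j=3 picked index 3: u0 ∈ [-9/638, 57/638)
j=4 picked index 5: u0 ∈ [21/638, 38/319)
j=5 picked index 6: u0 ∈ [9/319, 31/319)
j=6 picked index 7: u0 ∈ [2/319, 103/638)
j=7 picked index 7: u0 ∈ [-27/319, 45/638)
j=8 picked index 9: u0 ∈ [31/638, 65/319)
j=9 picked index 9: u0 ∈ [-27/638, 36/319)
j=10 picked index 10: u0 ∈ [7/319, 1/11)
intersection: [31/638, 45/638)

31/638 45/638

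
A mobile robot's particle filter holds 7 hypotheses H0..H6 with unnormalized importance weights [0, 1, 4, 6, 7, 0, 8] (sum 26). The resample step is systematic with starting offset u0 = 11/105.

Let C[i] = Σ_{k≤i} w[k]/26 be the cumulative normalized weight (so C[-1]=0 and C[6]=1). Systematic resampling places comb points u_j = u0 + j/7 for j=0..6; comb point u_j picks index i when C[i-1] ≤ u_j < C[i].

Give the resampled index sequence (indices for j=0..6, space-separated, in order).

C = [0, 1/26, 5/26, 11/26, 9/13, 9/13, 1]
j=0: u_0=11/105 ∈ [1/26, 5/26) → index 2
j=1: u_1=26/105 ∈ [5/26, 11/26) → index 3
j=2: u_2=41/105 ∈ [5/26, 11/26) → index 3
j=3: u_3=8/15 ∈ [11/26, 9/13) → index 4
j=4: u_4=71/105 ∈ [11/26, 9/13) → index 4
j=5: u_5=86/105 ∈ [9/13, 1) → index 6
j=6: u_6=101/105 ∈ [9/13, 1) → index 6

2 3 3 4 4 6 6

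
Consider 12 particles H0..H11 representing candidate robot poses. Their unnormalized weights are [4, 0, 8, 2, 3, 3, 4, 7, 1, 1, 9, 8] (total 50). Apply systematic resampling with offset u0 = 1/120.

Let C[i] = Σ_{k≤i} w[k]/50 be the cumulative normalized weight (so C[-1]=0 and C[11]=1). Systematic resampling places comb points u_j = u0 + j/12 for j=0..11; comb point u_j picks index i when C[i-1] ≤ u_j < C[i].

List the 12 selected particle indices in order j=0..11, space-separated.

0 2 2 3 5 6 7 7 10 10 11 11

C = [2/25, 2/25, 6/25, 7/25, 17/50, 2/5, 12/25, 31/50, 16/25, 33/50, 21/25, 1]
j=0: u_0=1/120 ∈ [0, 2/25) → index 0
j=1: u_1=11/120 ∈ [2/25, 6/25) → index 2
j=2: u_2=7/40 ∈ [2/25, 6/25) → index 2
j=3: u_3=31/120 ∈ [6/25, 7/25) → index 3
j=4: u_4=41/120 ∈ [17/50, 2/5) → index 5
j=5: u_5=17/40 ∈ [2/5, 12/25) → index 6
j=6: u_6=61/120 ∈ [12/25, 31/50) → index 7
j=7: u_7=71/120 ∈ [12/25, 31/50) → index 7
j=8: u_8=27/40 ∈ [33/50, 21/25) → index 10
j=9: u_9=91/120 ∈ [33/50, 21/25) → index 10
j=10: u_10=101/120 ∈ [21/25, 1) → index 11
j=11: u_11=37/40 ∈ [21/25, 1) → index 11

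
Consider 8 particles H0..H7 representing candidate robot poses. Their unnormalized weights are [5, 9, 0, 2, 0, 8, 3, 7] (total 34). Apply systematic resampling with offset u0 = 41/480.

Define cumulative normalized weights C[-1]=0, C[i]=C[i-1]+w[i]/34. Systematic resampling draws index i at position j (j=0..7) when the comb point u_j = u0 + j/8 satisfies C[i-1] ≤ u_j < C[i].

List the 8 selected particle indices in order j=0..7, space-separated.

C = [5/34, 7/17, 7/17, 8/17, 8/17, 12/17, 27/34, 1]
j=0: u_0=41/480 ∈ [0, 5/34) → index 0
j=1: u_1=101/480 ∈ [5/34, 7/17) → index 1
j=2: u_2=161/480 ∈ [5/34, 7/17) → index 1
j=3: u_3=221/480 ∈ [7/17, 8/17) → index 3
j=4: u_4=281/480 ∈ [8/17, 12/17) → index 5
j=5: u_5=341/480 ∈ [12/17, 27/34) → index 6
j=6: u_6=401/480 ∈ [27/34, 1) → index 7
j=7: u_7=461/480 ∈ [27/34, 1) → index 7

0 1 1 3 5 6 7 7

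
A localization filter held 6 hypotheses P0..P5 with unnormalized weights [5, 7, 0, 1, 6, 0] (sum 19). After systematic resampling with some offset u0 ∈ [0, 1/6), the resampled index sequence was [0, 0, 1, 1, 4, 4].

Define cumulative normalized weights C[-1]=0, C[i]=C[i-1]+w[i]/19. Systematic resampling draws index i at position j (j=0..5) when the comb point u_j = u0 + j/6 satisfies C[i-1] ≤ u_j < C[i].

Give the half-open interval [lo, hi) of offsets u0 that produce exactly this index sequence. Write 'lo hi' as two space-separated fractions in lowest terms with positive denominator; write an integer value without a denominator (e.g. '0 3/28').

1/57 11/114

C = [5/19, 12/19, 12/19, 13/19, 1, 1]
j=0 picked index 0: u0 ∈ [0, 5/19)
j=1 picked index 0: u0 ∈ [-1/6, 11/114)
j=2 picked index 1: u0 ∈ [-4/57, 17/57)
j=3 picked index 1: u0 ∈ [-9/38, 5/38)
j=4 picked index 4: u0 ∈ [1/57, 1/3)
j=5 picked index 4: u0 ∈ [-17/114, 1/6)
intersection: [1/57, 11/114)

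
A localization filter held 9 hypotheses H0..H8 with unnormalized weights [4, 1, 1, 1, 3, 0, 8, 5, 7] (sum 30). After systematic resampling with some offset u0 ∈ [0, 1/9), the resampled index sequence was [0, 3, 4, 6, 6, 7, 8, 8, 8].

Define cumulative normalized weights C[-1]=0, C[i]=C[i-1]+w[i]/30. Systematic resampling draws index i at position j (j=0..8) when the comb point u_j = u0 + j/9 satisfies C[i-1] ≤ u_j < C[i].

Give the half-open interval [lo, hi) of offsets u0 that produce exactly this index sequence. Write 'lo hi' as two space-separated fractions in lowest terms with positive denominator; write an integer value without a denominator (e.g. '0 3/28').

C = [2/15, 1/6, 1/5, 7/30, 1/3, 1/3, 3/5, 23/30, 1]
j=0 picked index 0: u0 ∈ [0, 2/15)
j=1 picked index 3: u0 ∈ [4/45, 11/90)
j=2 picked index 4: u0 ∈ [1/90, 1/9)
j=3 picked index 6: u0 ∈ [0, 4/15)
j=4 picked index 6: u0 ∈ [-1/9, 7/45)
j=5 picked index 7: u0 ∈ [2/45, 19/90)
j=6 picked index 8: u0 ∈ [1/10, 1/3)
j=7 picked index 8: u0 ∈ [-1/90, 2/9)
j=8 picked index 8: u0 ∈ [-11/90, 1/9)
intersection: [1/10, 1/9)

1/10 1/9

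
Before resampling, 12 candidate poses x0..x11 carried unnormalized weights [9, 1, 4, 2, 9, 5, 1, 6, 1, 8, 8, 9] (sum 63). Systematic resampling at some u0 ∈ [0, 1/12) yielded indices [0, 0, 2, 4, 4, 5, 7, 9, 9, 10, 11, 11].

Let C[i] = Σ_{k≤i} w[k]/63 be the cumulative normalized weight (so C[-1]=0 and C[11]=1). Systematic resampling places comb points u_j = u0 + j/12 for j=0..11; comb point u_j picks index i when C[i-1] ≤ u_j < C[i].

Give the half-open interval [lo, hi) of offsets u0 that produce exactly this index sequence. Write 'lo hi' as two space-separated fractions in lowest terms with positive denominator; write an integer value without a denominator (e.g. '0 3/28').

C = [1/7, 10/63, 2/9, 16/63, 25/63, 10/21, 31/63, 37/63, 38/63, 46/63, 6/7, 1]
j=0 picked index 0: u0 ∈ [0, 1/7)
j=1 picked index 0: u0 ∈ [-1/12, 5/84)
j=2 picked index 2: u0 ∈ [-1/126, 1/18)
j=3 picked index 4: u0 ∈ [1/252, 37/252)
j=4 picked index 4: u0 ∈ [-5/63, 4/63)
j=5 picked index 5: u0 ∈ [-5/252, 5/84)
j=6 picked index 7: u0 ∈ [-1/126, 11/126)
j=7 picked index 9: u0 ∈ [5/252, 37/252)
j=8 picked index 9: u0 ∈ [-4/63, 4/63)
j=9 picked index 10: u0 ∈ [-5/252, 3/28)
j=10 picked index 11: u0 ∈ [1/42, 1/6)
j=11 picked index 11: u0 ∈ [-5/84, 1/12)
intersection: [1/42, 1/18)

1/42 1/18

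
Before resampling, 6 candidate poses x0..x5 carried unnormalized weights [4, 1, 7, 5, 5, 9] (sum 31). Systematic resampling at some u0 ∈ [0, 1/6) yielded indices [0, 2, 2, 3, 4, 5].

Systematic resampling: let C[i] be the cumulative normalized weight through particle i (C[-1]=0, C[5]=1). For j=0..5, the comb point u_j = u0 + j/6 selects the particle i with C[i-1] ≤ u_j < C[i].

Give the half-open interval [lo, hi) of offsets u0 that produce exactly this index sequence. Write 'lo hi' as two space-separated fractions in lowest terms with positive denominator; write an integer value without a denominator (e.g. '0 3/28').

0 4/93

C = [4/31, 5/31, 12/31, 17/31, 22/31, 1]
j=0 picked index 0: u0 ∈ [0, 4/31)
j=1 picked index 2: u0 ∈ [-1/186, 41/186)
j=2 picked index 2: u0 ∈ [-16/93, 5/93)
j=3 picked index 3: u0 ∈ [-7/62, 3/62)
j=4 picked index 4: u0 ∈ [-11/93, 4/93)
j=5 picked index 5: u0 ∈ [-23/186, 1/6)
intersection: [0, 4/93)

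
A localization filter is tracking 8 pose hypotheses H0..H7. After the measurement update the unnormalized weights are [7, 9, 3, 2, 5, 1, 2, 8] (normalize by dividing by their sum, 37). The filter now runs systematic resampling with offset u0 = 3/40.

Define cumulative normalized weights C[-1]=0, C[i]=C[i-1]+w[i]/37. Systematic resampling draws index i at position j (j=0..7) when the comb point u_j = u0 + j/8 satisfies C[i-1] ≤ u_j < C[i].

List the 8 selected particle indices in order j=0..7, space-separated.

0 1 1 2 4 4 7 7

C = [7/37, 16/37, 19/37, 21/37, 26/37, 27/37, 29/37, 1]
j=0: u_0=3/40 ∈ [0, 7/37) → index 0
j=1: u_1=1/5 ∈ [7/37, 16/37) → index 1
j=2: u_2=13/40 ∈ [7/37, 16/37) → index 1
j=3: u_3=9/20 ∈ [16/37, 19/37) → index 2
j=4: u_4=23/40 ∈ [21/37, 26/37) → index 4
j=5: u_5=7/10 ∈ [21/37, 26/37) → index 4
j=6: u_6=33/40 ∈ [29/37, 1) → index 7
j=7: u_7=19/20 ∈ [29/37, 1) → index 7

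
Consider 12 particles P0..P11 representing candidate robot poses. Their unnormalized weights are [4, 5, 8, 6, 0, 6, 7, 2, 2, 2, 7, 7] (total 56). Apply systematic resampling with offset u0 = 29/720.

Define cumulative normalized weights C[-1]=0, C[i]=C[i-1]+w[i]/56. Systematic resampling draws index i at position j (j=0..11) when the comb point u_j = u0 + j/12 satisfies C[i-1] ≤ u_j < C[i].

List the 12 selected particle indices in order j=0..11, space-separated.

C = [1/14, 9/56, 17/56, 23/56, 23/56, 29/56, 9/14, 19/28, 5/7, 3/4, 7/8, 1]
j=0: u_0=29/720 ∈ [0, 1/14) → index 0
j=1: u_1=89/720 ∈ [1/14, 9/56) → index 1
j=2: u_2=149/720 ∈ [9/56, 17/56) → index 2
j=3: u_3=209/720 ∈ [9/56, 17/56) → index 2
j=4: u_4=269/720 ∈ [17/56, 23/56) → index 3
j=5: u_5=329/720 ∈ [23/56, 29/56) → index 5
j=6: u_6=389/720 ∈ [29/56, 9/14) → index 6
j=7: u_7=449/720 ∈ [29/56, 9/14) → index 6
j=8: u_8=509/720 ∈ [19/28, 5/7) → index 8
j=9: u_9=569/720 ∈ [3/4, 7/8) → index 10
j=10: u_10=629/720 ∈ [3/4, 7/8) → index 10
j=11: u_11=689/720 ∈ [7/8, 1) → index 11

0 1 2 2 3 5 6 6 8 10 10 11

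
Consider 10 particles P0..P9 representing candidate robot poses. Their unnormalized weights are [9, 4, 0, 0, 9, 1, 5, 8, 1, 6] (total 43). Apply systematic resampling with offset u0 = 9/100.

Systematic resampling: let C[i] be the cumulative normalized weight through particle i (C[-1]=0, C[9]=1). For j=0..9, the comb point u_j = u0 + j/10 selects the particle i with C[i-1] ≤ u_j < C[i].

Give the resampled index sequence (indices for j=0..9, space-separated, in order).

C = [9/43, 13/43, 13/43, 13/43, 22/43, 23/43, 28/43, 36/43, 37/43, 1]
j=0: u_0=9/100 ∈ [0, 9/43) → index 0
j=1: u_1=19/100 ∈ [0, 9/43) → index 0
j=2: u_2=29/100 ∈ [9/43, 13/43) → index 1
j=3: u_3=39/100 ∈ [13/43, 22/43) → index 4
j=4: u_4=49/100 ∈ [13/43, 22/43) → index 4
j=5: u_5=59/100 ∈ [23/43, 28/43) → index 6
j=6: u_6=69/100 ∈ [28/43, 36/43) → index 7
j=7: u_7=79/100 ∈ [28/43, 36/43) → index 7
j=8: u_8=89/100 ∈ [37/43, 1) → index 9
j=9: u_9=99/100 ∈ [37/43, 1) → index 9

0 0 1 4 4 6 7 7 9 9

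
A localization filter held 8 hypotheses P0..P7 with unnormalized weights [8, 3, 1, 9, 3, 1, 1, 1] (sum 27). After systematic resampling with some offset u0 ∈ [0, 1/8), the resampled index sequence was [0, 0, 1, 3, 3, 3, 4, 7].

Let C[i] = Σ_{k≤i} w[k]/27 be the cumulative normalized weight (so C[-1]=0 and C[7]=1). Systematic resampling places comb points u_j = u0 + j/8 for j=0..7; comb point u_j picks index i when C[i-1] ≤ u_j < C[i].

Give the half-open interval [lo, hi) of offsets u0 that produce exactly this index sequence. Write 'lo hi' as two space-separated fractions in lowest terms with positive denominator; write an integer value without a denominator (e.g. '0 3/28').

19/216 1/8

C = [8/27, 11/27, 4/9, 7/9, 8/9, 25/27, 26/27, 1]
j=0 picked index 0: u0 ∈ [0, 8/27)
j=1 picked index 0: u0 ∈ [-1/8, 37/216)
j=2 picked index 1: u0 ∈ [5/108, 17/108)
j=3 picked index 3: u0 ∈ [5/72, 29/72)
j=4 picked index 3: u0 ∈ [-1/18, 5/18)
j=5 picked index 3: u0 ∈ [-13/72, 11/72)
j=6 picked index 4: u0 ∈ [1/36, 5/36)
j=7 picked index 7: u0 ∈ [19/216, 1/8)
intersection: [19/216, 1/8)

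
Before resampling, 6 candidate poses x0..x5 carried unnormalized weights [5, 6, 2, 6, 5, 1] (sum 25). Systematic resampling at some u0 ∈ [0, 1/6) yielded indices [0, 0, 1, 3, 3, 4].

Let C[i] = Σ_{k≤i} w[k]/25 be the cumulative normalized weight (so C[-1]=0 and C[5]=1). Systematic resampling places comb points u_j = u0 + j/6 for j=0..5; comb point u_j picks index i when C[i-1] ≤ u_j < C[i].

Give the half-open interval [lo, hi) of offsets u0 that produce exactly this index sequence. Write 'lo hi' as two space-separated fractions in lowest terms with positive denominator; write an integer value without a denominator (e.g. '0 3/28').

1/50 1/30

C = [1/5, 11/25, 13/25, 19/25, 24/25, 1]
j=0 picked index 0: u0 ∈ [0, 1/5)
j=1 picked index 0: u0 ∈ [-1/6, 1/30)
j=2 picked index 1: u0 ∈ [-2/15, 8/75)
j=3 picked index 3: u0 ∈ [1/50, 13/50)
j=4 picked index 3: u0 ∈ [-11/75, 7/75)
j=5 picked index 4: u0 ∈ [-11/150, 19/150)
intersection: [1/50, 1/30)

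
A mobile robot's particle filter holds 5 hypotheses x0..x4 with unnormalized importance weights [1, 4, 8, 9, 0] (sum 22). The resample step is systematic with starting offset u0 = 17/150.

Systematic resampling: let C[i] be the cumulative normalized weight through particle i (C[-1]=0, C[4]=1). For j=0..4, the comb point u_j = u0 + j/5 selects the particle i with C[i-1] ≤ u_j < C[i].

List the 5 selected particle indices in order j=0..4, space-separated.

C = [1/22, 5/22, 13/22, 1, 1]
j=0: u_0=17/150 ∈ [1/22, 5/22) → index 1
j=1: u_1=47/150 ∈ [5/22, 13/22) → index 2
j=2: u_2=77/150 ∈ [5/22, 13/22) → index 2
j=3: u_3=107/150 ∈ [13/22, 1) → index 3
j=4: u_4=137/150 ∈ [13/22, 1) → index 3

1 2 2 3 3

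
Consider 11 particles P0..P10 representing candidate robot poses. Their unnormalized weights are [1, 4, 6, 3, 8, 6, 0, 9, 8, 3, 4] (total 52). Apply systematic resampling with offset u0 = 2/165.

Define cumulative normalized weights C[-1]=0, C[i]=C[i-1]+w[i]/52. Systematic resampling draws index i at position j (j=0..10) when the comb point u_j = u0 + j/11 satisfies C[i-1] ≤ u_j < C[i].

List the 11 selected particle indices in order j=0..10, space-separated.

0 2 2 4 4 5 7 7 8 8 9

C = [1/52, 5/52, 11/52, 7/26, 11/26, 7/13, 7/13, 37/52, 45/52, 12/13, 1]
j=0: u_0=2/165 ∈ [0, 1/52) → index 0
j=1: u_1=17/165 ∈ [5/52, 11/52) → index 2
j=2: u_2=32/165 ∈ [5/52, 11/52) → index 2
j=3: u_3=47/165 ∈ [7/26, 11/26) → index 4
j=4: u_4=62/165 ∈ [7/26, 11/26) → index 4
j=5: u_5=7/15 ∈ [11/26, 7/13) → index 5
j=6: u_6=92/165 ∈ [7/13, 37/52) → index 7
j=7: u_7=107/165 ∈ [7/13, 37/52) → index 7
j=8: u_8=122/165 ∈ [37/52, 45/52) → index 8
j=9: u_9=137/165 ∈ [37/52, 45/52) → index 8
j=10: u_10=152/165 ∈ [45/52, 12/13) → index 9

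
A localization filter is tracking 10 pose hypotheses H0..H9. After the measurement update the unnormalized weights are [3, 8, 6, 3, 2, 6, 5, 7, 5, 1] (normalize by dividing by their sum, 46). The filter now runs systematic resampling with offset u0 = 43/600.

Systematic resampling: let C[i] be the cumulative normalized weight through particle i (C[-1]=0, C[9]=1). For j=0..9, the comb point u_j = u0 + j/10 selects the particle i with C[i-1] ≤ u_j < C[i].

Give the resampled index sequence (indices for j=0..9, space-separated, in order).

1 1 2 3 4 5 6 7 8 8

C = [3/46, 11/46, 17/46, 10/23, 11/23, 14/23, 33/46, 20/23, 45/46, 1]
j=0: u_0=43/600 ∈ [3/46, 11/46) → index 1
j=1: u_1=103/600 ∈ [3/46, 11/46) → index 1
j=2: u_2=163/600 ∈ [11/46, 17/46) → index 2
j=3: u_3=223/600 ∈ [17/46, 10/23) → index 3
j=4: u_4=283/600 ∈ [10/23, 11/23) → index 4
j=5: u_5=343/600 ∈ [11/23, 14/23) → index 5
j=6: u_6=403/600 ∈ [14/23, 33/46) → index 6
j=7: u_7=463/600 ∈ [33/46, 20/23) → index 7
j=8: u_8=523/600 ∈ [20/23, 45/46) → index 8
j=9: u_9=583/600 ∈ [20/23, 45/46) → index 8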